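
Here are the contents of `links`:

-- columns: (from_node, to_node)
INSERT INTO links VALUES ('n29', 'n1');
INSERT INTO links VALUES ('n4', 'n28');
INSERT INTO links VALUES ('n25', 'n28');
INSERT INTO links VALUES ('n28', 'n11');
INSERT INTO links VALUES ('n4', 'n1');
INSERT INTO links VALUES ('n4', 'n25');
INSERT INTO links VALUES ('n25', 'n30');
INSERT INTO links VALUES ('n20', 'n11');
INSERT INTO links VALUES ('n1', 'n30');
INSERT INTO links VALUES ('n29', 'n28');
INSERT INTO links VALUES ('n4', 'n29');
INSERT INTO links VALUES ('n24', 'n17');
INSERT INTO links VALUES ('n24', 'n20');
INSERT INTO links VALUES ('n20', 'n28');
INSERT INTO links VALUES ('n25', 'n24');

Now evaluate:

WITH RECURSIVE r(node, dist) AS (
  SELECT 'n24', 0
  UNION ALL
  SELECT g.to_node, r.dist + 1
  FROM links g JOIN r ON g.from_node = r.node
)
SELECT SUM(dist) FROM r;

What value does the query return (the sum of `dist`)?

Base: (n24, dist=0).
Iteration 1: edges from {n24} -> (n17, dist=1), (n20, dist=1).
Iteration 2: edges from {n17,n20} -> (n11, dist=2), (n28, dist=2).
Iteration 3: edges from {n11,n28} -> (n11, dist=3).
Iteration 4: no outgoing edges from {n11}; recursion stops.
SUM(dist) = 0 + 1 + 1 + 2 + 2 + 3 = 9.

9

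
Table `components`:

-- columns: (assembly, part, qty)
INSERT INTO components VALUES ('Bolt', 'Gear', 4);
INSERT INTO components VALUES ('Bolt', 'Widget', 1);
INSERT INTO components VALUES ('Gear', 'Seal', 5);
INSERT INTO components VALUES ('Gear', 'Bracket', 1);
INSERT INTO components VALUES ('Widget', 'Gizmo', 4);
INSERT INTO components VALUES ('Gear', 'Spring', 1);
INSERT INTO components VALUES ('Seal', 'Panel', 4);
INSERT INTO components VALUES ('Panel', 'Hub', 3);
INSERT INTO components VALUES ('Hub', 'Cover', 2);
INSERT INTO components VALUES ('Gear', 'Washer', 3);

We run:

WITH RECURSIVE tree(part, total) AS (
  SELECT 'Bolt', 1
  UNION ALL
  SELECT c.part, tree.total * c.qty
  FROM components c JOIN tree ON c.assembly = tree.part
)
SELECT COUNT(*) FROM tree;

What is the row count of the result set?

Base: (Bolt, total=1).
Iteration 1: components of {Bolt} -> Gear = 1*4 = 4, Widget = 1*1 = 1.
Iteration 2: components of {Gear,Widget} -> Bracket = 4*1 = 4, Gizmo = 1*4 = 4, Seal = 4*5 = 20, Spring = 4*1 = 4, Washer = 4*3 = 12.
Iteration 3: components of {Bracket,Gizmo,Seal,Spring,Washer} -> Panel = 20*4 = 80.
Iteration 4: components of {Panel} -> Hub = 80*3 = 240.
Iteration 5: components of {Hub} -> Cover = 240*2 = 480.
Iteration 6: no further components; recursion stops.
Total rows emitted: 11.

11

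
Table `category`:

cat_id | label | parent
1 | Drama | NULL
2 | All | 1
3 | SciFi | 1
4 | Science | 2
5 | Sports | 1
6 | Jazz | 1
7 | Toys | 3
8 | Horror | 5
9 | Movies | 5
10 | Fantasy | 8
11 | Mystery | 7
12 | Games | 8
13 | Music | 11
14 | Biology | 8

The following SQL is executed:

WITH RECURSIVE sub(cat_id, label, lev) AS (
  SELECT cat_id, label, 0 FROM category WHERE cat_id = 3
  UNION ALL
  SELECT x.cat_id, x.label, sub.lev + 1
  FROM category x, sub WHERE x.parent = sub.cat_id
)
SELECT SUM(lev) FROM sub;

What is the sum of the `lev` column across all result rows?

6

Base: cat_id=3 (SciFi) at lev 0.
Iteration 1: rows with parent in {3} -> Toys (id 7, lev 1).
Iteration 2: rows with parent in {7} -> Mystery (id 11, lev 2).
Iteration 3: rows with parent in {11} -> Music (id 13, lev 3).
Iteration 4: no rows with parent in {13}; recursion stops.
SUM(lev) = 0 + 1 + 2 + 3 = 6.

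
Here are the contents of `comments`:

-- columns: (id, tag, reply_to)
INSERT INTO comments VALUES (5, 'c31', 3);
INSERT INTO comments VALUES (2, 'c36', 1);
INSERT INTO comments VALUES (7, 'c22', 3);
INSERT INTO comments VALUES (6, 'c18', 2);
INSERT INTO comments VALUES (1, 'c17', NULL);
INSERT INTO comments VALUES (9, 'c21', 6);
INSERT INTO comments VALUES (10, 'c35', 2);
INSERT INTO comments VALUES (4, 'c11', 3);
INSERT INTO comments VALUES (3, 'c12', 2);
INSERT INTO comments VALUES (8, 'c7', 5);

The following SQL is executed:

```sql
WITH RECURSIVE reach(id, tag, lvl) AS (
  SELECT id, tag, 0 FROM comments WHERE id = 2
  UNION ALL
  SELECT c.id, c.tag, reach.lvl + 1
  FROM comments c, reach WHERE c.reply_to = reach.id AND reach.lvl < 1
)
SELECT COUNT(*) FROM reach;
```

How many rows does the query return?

Base: id=2 (c36) at lvl 0.
Iteration 1: rows with reply_to in {2} -> c12 (id 3, lvl 1), c18 (id 6, lvl 1), c35 (id 10, lvl 1).
Iteration 2: lvl < 1 fails for all current rows; recursion stops.
Total rows emitted: 4.

4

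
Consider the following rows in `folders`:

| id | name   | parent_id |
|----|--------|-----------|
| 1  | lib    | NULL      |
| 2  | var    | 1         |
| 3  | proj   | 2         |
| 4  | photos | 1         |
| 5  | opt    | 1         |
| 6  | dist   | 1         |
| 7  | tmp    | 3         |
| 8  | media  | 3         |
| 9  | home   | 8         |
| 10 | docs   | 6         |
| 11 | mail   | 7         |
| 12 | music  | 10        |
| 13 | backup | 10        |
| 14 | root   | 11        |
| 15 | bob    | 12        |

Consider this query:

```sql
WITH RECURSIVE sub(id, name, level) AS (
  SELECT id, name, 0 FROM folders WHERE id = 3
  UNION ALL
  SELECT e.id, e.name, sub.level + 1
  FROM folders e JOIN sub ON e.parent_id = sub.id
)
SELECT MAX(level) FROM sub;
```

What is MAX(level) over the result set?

Base: id=3 (proj) at level 0.
Iteration 1: rows with parent_id in {3} -> tmp (id 7, level 1), media (id 8, level 1).
Iteration 2: rows with parent_id in {7,8} -> home (id 9, level 2), mail (id 11, level 2).
Iteration 3: rows with parent_id in {9,11} -> root (id 14, level 3).
Iteration 4: no rows with parent_id in {14}; recursion stops.
level values: 0, 1, 1, 2, 2, 3; the maximum is 3.

3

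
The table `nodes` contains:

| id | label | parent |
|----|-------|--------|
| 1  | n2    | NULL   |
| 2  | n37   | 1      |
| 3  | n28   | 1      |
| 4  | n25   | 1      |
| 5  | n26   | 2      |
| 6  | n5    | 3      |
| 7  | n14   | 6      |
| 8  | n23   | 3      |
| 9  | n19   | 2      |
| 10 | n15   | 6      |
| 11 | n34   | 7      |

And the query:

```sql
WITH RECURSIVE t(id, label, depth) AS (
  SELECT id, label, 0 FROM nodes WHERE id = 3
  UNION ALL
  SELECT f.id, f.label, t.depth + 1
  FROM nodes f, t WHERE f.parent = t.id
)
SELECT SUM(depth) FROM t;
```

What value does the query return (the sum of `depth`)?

Base: id=3 (n28) at depth 0.
Iteration 1: rows with parent in {3} -> n5 (id 6, depth 1), n23 (id 8, depth 1).
Iteration 2: rows with parent in {6,8} -> n14 (id 7, depth 2), n15 (id 10, depth 2).
Iteration 3: rows with parent in {7,10} -> n34 (id 11, depth 3).
Iteration 4: no rows with parent in {11}; recursion stops.
SUM(depth) = 0 + 1 + 1 + 2 + 2 + 3 = 9.

9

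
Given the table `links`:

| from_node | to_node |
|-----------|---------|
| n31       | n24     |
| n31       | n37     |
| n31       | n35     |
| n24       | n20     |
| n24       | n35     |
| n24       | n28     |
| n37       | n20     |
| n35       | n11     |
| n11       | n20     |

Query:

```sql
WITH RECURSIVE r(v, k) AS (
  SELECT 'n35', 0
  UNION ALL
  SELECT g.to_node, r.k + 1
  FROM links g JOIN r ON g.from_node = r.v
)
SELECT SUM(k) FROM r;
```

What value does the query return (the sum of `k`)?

Base: (n35, k=0).
Iteration 1: edges from {n35} -> (n11, k=1).
Iteration 2: edges from {n11} -> (n20, k=2).
Iteration 3: no outgoing edges from {n20}; recursion stops.
SUM(k) = 0 + 1 + 2 = 3.

3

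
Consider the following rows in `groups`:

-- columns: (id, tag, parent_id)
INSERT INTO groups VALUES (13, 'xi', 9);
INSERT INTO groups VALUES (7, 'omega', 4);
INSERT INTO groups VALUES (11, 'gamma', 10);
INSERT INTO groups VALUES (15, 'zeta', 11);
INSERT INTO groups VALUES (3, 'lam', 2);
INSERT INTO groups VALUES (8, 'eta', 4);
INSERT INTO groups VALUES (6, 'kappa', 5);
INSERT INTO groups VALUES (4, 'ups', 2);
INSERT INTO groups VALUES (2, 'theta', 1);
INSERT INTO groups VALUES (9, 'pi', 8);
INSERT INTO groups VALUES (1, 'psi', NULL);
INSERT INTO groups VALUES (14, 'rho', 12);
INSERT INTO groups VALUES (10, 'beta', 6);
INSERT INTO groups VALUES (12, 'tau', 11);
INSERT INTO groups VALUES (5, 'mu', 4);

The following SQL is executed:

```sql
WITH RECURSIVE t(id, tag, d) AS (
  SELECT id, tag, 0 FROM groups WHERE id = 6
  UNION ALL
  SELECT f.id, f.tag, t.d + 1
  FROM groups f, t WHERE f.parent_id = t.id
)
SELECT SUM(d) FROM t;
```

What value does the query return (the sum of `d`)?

Base: id=6 (kappa) at d 0.
Iteration 1: rows with parent_id in {6} -> beta (id 10, d 1).
Iteration 2: rows with parent_id in {10} -> gamma (id 11, d 2).
Iteration 3: rows with parent_id in {11} -> tau (id 12, d 3), zeta (id 15, d 3).
Iteration 4: rows with parent_id in {12,15} -> rho (id 14, d 4).
Iteration 5: no rows with parent_id in {14}; recursion stops.
SUM(d) = 0 + 1 + 2 + 3 + 3 + 4 = 13.

13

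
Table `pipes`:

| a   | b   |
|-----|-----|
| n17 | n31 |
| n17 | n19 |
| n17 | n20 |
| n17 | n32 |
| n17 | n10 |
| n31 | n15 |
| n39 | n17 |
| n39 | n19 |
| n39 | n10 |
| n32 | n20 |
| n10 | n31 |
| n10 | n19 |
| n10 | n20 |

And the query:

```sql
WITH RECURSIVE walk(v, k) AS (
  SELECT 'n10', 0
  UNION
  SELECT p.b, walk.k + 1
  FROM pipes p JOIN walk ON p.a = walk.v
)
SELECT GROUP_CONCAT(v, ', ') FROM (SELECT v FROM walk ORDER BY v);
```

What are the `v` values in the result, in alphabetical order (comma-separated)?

n10, n15, n19, n20, n31

Base: (n10, k=0).
Iteration 1: edges from {n10} -> (n19, k=1), (n20, k=1), (n31, k=1).
Iteration 2: edges from {n19,n20,n31} -> (n15, k=2).
Iteration 3: no outgoing edges from {n15}; recursion stops.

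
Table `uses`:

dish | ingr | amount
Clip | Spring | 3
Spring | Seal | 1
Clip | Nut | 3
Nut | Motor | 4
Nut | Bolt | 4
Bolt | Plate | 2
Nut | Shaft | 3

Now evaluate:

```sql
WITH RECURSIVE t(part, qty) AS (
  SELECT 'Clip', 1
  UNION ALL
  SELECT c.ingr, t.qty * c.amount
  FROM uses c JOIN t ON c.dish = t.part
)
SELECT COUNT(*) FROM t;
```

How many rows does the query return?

Base: (Clip, qty=1).
Iteration 1: components of {Clip} -> Nut = 1*3 = 3, Spring = 1*3 = 3.
Iteration 2: components of {Nut,Spring} -> Bolt = 3*4 = 12, Motor = 3*4 = 12, Seal = 3*1 = 3, Shaft = 3*3 = 9.
Iteration 3: components of {Bolt,Motor,Seal,Shaft} -> Plate = 12*2 = 24.
Iteration 4: no further components; recursion stops.
Total rows emitted: 8.

8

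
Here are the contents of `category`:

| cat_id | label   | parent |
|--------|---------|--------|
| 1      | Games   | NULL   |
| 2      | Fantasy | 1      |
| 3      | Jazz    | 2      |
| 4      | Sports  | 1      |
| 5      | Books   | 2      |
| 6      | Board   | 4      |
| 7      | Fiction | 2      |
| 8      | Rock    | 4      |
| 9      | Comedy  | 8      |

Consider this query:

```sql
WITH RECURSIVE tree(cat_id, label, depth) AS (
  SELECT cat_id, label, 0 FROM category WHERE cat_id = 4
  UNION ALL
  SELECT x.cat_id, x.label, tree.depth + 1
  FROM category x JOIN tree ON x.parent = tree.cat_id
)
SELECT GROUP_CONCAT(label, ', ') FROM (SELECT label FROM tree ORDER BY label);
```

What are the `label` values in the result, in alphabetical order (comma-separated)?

Board, Comedy, Rock, Sports

Base: cat_id=4 (Sports) at depth 0.
Iteration 1: rows with parent in {4} -> Board (id 6, depth 1), Rock (id 8, depth 1).
Iteration 2: rows with parent in {6,8} -> Comedy (id 9, depth 2).
Iteration 3: no rows with parent in {9}; recursion stops.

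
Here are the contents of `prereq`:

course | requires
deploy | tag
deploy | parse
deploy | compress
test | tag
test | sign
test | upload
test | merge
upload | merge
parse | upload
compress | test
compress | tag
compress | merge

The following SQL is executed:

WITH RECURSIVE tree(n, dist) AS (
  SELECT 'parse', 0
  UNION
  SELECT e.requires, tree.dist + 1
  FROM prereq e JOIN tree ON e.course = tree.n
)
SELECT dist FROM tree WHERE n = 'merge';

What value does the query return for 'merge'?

2

Base: (parse, dist=0).
Iteration 1: edges from {parse} -> (upload, dist=1).
Iteration 2: edges from {upload} -> (merge, dist=2).
Iteration 3: no outgoing edges from {merge}; recursion stops.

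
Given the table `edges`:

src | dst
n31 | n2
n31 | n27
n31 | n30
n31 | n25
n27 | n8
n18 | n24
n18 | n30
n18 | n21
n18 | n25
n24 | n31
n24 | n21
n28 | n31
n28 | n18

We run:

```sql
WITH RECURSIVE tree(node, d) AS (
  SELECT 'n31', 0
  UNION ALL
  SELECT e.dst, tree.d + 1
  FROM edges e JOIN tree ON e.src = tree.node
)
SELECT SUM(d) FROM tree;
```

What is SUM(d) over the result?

Base: (n31, d=0).
Iteration 1: edges from {n31} -> (n2, d=1), (n25, d=1), (n27, d=1), (n30, d=1).
Iteration 2: edges from {n2,n25,n27,n30} -> (n8, d=2).
Iteration 3: no outgoing edges from {n8}; recursion stops.
SUM(d) = 0 + 1 + 1 + 1 + 1 + 2 = 6.

6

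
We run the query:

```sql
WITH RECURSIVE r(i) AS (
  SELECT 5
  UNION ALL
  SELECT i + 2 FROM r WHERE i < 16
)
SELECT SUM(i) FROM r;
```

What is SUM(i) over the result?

Base: i=5.
Iteration 1: 5 < 16 holds -> i = 5 + 2 = 7.
Iteration 2: 7 < 16 holds -> i = 7 + 2 = 9.
Iteration 3: 9 < 16 holds -> i = 9 + 2 = 11.
Iteration 4: 11 < 16 holds -> i = 11 + 2 = 13.
Iteration 5: 13 < 16 holds -> i = 13 + 2 = 15.
Iteration 6: 15 < 16 holds -> i = 15 + 2 = 17.
Iteration 7: 17 < 16 fails; recursion stops.
SUM(i) = 5 + 7 + 9 + 11 + 13 + 15 + 17 = 77.

77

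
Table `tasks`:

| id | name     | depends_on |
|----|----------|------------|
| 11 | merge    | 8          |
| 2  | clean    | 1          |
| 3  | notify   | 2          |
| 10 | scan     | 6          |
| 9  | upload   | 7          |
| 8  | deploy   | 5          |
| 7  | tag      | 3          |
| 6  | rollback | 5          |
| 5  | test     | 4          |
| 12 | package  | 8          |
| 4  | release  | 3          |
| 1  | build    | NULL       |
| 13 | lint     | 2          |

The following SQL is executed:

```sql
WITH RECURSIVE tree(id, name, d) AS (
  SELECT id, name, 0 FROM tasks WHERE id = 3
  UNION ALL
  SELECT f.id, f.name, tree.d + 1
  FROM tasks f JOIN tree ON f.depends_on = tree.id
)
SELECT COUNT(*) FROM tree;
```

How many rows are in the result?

Base: id=3 (notify) at d 0.
Iteration 1: rows with depends_on in {3} -> release (id 4, d 1), tag (id 7, d 1).
Iteration 2: rows with depends_on in {4,7} -> test (id 5, d 2), upload (id 9, d 2).
Iteration 3: rows with depends_on in {5,9} -> rollback (id 6, d 3), deploy (id 8, d 3).
Iteration 4: rows with depends_on in {6,8} -> scan (id 10, d 4), merge (id 11, d 4), package (id 12, d 4).
Iteration 5: no rows with depends_on in {10,11,12}; recursion stops.
Total rows emitted: 10.

10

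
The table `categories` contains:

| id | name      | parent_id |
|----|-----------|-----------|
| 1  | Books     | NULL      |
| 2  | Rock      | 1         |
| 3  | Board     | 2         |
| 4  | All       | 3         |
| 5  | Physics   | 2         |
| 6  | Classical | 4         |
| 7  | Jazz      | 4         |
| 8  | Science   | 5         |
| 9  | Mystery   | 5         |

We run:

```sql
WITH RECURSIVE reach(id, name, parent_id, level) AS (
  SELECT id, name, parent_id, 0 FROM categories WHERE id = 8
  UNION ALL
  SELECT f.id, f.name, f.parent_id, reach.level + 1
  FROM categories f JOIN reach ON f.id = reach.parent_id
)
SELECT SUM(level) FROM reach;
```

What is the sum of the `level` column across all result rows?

Base: id=8 (Science), parent_id=5, level 0.
Iteration 1: join on id=5 -> Physics (id 5, parent_id=2, level 1).
Iteration 2: join on id=2 -> Rock (id 2, parent_id=1, level 2).
Iteration 3: join on id=1 -> Books (id 1, parent_id=NULL, level 3).
Iteration 4: parent_id is NULL; no match; recursion stops.
SUM(level) = 0 + 1 + 2 + 3 = 6.

6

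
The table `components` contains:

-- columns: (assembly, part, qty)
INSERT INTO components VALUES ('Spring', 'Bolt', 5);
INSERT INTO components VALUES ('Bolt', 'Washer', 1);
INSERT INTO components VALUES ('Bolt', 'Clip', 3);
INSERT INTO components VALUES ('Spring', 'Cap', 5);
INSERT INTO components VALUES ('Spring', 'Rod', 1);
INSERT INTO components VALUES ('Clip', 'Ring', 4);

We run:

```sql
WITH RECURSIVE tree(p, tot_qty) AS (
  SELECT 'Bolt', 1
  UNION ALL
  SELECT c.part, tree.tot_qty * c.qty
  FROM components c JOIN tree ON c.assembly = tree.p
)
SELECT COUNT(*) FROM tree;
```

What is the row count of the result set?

4

Base: (Bolt, tot_qty=1).
Iteration 1: components of {Bolt} -> Clip = 1*3 = 3, Washer = 1*1 = 1.
Iteration 2: components of {Clip,Washer} -> Ring = 3*4 = 12.
Iteration 3: no further components; recursion stops.
Total rows emitted: 4.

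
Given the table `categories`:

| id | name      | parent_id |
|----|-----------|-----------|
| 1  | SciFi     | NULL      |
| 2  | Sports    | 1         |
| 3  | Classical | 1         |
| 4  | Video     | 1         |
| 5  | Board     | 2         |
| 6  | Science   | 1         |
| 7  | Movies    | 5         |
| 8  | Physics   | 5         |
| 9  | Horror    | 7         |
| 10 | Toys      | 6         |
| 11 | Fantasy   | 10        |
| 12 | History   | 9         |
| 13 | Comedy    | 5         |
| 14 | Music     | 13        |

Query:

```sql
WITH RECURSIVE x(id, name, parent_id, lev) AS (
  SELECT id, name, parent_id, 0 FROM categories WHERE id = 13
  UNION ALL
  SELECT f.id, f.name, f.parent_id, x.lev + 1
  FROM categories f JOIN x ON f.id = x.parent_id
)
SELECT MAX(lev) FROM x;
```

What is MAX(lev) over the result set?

3

Base: id=13 (Comedy), parent_id=5, lev 0.
Iteration 1: join on id=5 -> Board (id 5, parent_id=2, lev 1).
Iteration 2: join on id=2 -> Sports (id 2, parent_id=1, lev 2).
Iteration 3: join on id=1 -> SciFi (id 1, parent_id=NULL, lev 3).
Iteration 4: parent_id is NULL; no match; recursion stops.
lev values: 0, 1, 2, 3; the maximum is 3.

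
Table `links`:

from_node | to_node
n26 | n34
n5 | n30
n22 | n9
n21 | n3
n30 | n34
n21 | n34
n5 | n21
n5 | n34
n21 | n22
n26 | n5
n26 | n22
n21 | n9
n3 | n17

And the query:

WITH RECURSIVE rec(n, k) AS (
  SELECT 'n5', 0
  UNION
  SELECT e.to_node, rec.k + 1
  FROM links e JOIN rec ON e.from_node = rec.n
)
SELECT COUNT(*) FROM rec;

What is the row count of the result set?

10

Base: (n5, k=0).
Iteration 1: edges from {n5} -> (n21, k=1), (n30, k=1), (n34, k=1).
Iteration 2: edges from {n21,n30,n34} -> (n22, k=2), (n3, k=2), (n34, k=2), (n9, k=2). [UNION drops 1 duplicate row(s)]
Iteration 3: edges from {n22,n3,n34,n9} -> (n17, k=3), (n9, k=3).
Iteration 4: no outgoing edges from {n17,n9}; recursion stops.
Total rows emitted: 10.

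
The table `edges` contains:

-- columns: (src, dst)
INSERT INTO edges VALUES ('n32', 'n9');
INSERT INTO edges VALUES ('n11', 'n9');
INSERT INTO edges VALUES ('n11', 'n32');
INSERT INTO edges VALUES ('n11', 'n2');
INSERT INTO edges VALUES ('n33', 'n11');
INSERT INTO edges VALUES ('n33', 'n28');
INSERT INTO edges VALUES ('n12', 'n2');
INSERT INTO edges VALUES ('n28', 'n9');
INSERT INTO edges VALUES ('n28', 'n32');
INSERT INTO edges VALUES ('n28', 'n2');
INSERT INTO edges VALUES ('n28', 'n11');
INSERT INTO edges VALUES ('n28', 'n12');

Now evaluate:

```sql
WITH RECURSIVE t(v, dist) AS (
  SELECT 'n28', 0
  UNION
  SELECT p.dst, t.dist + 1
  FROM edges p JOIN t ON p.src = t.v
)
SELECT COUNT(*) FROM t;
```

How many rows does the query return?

Base: (n28, dist=0).
Iteration 1: edges from {n28} -> (n11, dist=1), (n12, dist=1), (n2, dist=1), (n32, dist=1), (n9, dist=1).
Iteration 2: edges from {n11,n12,n2,n32,n9} -> (n2, dist=2), (n32, dist=2), (n9, dist=2). [UNION drops 2 duplicate row(s)]
Iteration 3: edges from {n2,n32,n9} -> (n9, dist=3).
Iteration 4: no outgoing edges from {n9}; recursion stops.
Total rows emitted: 10.

10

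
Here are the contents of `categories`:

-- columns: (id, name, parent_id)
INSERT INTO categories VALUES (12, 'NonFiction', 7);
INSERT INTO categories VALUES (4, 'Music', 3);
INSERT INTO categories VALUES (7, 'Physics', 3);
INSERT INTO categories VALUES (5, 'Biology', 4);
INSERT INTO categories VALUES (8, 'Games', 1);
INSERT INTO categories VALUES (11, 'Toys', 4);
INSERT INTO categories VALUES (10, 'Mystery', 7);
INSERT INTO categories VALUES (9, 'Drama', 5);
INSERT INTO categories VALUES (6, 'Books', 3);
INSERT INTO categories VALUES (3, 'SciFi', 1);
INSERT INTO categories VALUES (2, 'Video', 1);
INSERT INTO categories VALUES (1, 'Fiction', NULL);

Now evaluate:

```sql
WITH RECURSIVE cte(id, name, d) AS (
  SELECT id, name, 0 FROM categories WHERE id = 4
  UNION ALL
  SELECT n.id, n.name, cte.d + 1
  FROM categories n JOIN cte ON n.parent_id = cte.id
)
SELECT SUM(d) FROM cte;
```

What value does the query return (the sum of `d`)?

Base: id=4 (Music) at d 0.
Iteration 1: rows with parent_id in {4} -> Biology (id 5, d 1), Toys (id 11, d 1).
Iteration 2: rows with parent_id in {5,11} -> Drama (id 9, d 2).
Iteration 3: no rows with parent_id in {9}; recursion stops.
SUM(d) = 0 + 1 + 1 + 2 = 4.

4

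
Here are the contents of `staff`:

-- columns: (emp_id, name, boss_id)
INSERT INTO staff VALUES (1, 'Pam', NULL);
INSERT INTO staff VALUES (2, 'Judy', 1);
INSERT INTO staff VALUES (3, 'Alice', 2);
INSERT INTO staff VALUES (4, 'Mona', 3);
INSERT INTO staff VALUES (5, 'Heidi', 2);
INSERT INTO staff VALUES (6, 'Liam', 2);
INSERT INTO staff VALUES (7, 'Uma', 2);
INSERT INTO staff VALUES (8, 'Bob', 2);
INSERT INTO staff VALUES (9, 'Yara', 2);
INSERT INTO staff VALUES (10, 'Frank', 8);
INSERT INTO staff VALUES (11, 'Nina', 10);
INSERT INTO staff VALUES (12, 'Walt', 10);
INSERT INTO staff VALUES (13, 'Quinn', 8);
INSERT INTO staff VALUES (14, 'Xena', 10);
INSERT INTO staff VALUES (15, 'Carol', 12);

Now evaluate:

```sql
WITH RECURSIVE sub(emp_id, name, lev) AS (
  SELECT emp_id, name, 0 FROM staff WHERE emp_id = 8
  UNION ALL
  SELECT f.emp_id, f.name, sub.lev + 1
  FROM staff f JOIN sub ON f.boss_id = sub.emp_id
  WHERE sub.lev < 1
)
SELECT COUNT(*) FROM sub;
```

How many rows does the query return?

3

Base: emp_id=8 (Bob) at lev 0.
Iteration 1: rows with boss_id in {8} -> Frank (id 10, lev 1), Quinn (id 13, lev 1).
Iteration 2: lev < 1 fails for all current rows; recursion stops.
Total rows emitted: 3.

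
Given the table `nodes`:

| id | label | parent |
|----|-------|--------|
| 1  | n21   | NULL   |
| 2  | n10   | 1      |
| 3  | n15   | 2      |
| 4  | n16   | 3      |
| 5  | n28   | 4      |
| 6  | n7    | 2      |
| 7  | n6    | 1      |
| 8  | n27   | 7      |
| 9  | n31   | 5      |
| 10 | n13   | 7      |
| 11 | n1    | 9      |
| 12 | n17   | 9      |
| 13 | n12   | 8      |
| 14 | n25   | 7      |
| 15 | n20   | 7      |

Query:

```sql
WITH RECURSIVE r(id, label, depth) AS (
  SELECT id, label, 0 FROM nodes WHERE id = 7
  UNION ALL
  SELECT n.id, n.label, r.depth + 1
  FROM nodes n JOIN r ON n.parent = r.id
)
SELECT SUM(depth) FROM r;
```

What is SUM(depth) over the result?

Base: id=7 (n6) at depth 0.
Iteration 1: rows with parent in {7} -> n27 (id 8, depth 1), n13 (id 10, depth 1), n25 (id 14, depth 1), n20 (id 15, depth 1).
Iteration 2: rows with parent in {8,10,14,15} -> n12 (id 13, depth 2).
Iteration 3: no rows with parent in {13}; recursion stops.
SUM(depth) = 0 + 1 + 1 + 1 + 1 + 2 = 6.

6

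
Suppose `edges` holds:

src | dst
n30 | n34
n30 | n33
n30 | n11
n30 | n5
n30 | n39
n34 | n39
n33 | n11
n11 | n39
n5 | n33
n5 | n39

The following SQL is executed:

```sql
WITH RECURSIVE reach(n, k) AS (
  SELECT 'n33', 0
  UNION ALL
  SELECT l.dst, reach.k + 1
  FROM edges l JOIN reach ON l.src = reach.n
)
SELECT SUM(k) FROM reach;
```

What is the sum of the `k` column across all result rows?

3

Base: (n33, k=0).
Iteration 1: edges from {n33} -> (n11, k=1).
Iteration 2: edges from {n11} -> (n39, k=2).
Iteration 3: no outgoing edges from {n39}; recursion stops.
SUM(k) = 0 + 1 + 2 = 3.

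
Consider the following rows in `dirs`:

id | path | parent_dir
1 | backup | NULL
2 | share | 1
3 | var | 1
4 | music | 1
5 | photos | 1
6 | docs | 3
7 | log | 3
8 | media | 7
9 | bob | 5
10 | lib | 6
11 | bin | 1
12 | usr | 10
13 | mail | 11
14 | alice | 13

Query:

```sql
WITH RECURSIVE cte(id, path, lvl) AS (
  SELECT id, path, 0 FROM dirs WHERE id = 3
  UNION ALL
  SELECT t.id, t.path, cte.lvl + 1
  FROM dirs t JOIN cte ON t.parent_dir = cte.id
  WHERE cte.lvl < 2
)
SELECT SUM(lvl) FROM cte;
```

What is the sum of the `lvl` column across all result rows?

6

Base: id=3 (var) at lvl 0.
Iteration 1: rows with parent_dir in {3} -> docs (id 6, lvl 1), log (id 7, lvl 1).
Iteration 2: rows with parent_dir in {6,7} -> media (id 8, lvl 2), lib (id 10, lvl 2).
Iteration 3: lvl < 2 fails for all current rows; recursion stops.
SUM(lvl) = 0 + 1 + 1 + 2 + 2 = 6.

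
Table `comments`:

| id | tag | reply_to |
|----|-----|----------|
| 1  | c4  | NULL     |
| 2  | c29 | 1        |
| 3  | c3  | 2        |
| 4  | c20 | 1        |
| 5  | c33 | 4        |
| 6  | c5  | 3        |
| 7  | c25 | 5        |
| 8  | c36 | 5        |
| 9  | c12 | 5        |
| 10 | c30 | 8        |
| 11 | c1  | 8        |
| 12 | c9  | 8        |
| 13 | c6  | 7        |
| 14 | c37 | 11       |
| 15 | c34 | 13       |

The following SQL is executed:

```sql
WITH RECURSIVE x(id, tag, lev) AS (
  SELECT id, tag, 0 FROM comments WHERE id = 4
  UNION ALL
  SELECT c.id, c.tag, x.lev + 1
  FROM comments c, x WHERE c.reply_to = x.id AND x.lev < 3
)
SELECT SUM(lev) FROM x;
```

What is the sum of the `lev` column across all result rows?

Base: id=4 (c20) at lev 0.
Iteration 1: rows with reply_to in {4} -> c33 (id 5, lev 1).
Iteration 2: rows with reply_to in {5} -> c25 (id 7, lev 2), c36 (id 8, lev 2), c12 (id 9, lev 2).
Iteration 3: rows with reply_to in {7,8,9} -> c30 (id 10, lev 3), c1 (id 11, lev 3), c9 (id 12, lev 3), c6 (id 13, lev 3).
Iteration 4: lev < 3 fails for all current rows; recursion stops.
SUM(lev) = 0 + 1 + 2 + 2 + 2 + 3 + 3 + 3 + 3 = 19.

19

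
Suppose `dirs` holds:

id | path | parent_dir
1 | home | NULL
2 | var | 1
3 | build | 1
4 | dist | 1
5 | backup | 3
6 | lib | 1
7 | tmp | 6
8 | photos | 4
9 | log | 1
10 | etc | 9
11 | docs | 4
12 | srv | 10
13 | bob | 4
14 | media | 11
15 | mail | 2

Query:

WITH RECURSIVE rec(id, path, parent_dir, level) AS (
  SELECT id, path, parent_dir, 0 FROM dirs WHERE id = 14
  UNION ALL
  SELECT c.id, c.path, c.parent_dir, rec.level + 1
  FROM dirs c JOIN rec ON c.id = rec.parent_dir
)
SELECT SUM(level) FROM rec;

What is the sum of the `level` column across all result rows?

6

Base: id=14 (media), parent_dir=11, level 0.
Iteration 1: join on id=11 -> docs (id 11, parent_dir=4, level 1).
Iteration 2: join on id=4 -> dist (id 4, parent_dir=1, level 2).
Iteration 3: join on id=1 -> home (id 1, parent_dir=NULL, level 3).
Iteration 4: parent_dir is NULL; no match; recursion stops.
SUM(level) = 0 + 1 + 2 + 3 = 6.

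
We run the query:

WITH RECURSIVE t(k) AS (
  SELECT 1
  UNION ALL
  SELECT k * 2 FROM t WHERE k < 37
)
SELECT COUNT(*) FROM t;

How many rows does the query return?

7

Base: k=1.
Iteration 1: 1 < 37 holds -> k = 1 * 2 = 2.
Iteration 2: 2 < 37 holds -> k = 2 * 2 = 4.
Iteration 3: 4 < 37 holds -> k = 4 * 2 = 8.
Iteration 4: 8 < 37 holds -> k = 8 * 2 = 16.
Iteration 5: 16 < 37 holds -> k = 16 * 2 = 32.
Iteration 6: 32 < 37 holds -> k = 32 * 2 = 64.
Iteration 7: 64 < 37 fails; recursion stops.
Total rows emitted: 7.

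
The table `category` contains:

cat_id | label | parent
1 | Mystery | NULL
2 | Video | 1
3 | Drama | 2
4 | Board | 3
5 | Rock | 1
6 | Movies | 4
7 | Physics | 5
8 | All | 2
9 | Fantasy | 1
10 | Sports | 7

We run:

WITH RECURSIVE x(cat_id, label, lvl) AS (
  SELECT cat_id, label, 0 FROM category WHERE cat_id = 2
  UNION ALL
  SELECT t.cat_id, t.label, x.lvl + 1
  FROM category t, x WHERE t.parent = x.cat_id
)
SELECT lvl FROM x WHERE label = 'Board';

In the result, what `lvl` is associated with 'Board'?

Base: cat_id=2 (Video) at lvl 0.
Iteration 1: rows with parent in {2} -> Drama (id 3, lvl 1), All (id 8, lvl 1).
Iteration 2: rows with parent in {3,8} -> Board (id 4, lvl 2).
Iteration 3: rows with parent in {4} -> Movies (id 6, lvl 3).
Iteration 4: no rows with parent in {6}; recursion stops.

2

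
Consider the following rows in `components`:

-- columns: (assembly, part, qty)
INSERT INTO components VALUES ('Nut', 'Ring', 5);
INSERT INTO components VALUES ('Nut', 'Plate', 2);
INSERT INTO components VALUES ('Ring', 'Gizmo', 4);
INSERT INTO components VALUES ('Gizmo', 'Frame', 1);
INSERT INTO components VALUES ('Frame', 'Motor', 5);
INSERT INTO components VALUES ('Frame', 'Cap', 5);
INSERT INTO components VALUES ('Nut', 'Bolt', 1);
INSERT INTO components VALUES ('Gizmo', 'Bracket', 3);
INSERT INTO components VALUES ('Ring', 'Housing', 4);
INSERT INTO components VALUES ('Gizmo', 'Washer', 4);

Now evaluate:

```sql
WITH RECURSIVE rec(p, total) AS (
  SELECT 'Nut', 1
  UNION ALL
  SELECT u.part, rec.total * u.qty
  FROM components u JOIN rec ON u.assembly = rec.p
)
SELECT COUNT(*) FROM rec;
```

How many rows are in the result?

Base: (Nut, total=1).
Iteration 1: components of {Nut} -> Bolt = 1*1 = 1, Plate = 1*2 = 2, Ring = 1*5 = 5.
Iteration 2: components of {Bolt,Plate,Ring} -> Gizmo = 5*4 = 20, Housing = 5*4 = 20.
Iteration 3: components of {Gizmo,Housing} -> Bracket = 20*3 = 60, Frame = 20*1 = 20, Washer = 20*4 = 80.
Iteration 4: components of {Bracket,Frame,Washer} -> Cap = 20*5 = 100, Motor = 20*5 = 100.
Iteration 5: no further components; recursion stops.
Total rows emitted: 11.

11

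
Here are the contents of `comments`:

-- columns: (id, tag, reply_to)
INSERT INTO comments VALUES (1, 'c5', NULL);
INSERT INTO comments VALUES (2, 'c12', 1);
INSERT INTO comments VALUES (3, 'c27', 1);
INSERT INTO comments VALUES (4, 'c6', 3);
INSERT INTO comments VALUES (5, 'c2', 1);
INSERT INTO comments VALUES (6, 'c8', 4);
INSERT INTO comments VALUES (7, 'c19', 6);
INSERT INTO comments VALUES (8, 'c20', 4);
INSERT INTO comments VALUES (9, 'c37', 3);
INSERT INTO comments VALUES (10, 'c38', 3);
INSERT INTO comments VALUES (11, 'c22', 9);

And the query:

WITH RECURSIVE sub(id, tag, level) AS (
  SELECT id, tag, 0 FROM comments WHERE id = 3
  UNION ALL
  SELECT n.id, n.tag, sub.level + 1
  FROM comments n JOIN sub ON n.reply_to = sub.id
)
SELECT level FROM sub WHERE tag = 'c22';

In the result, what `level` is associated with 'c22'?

2

Base: id=3 (c27) at level 0.
Iteration 1: rows with reply_to in {3} -> c6 (id 4, level 1), c37 (id 9, level 1), c38 (id 10, level 1).
Iteration 2: rows with reply_to in {4,9,10} -> c8 (id 6, level 2), c20 (id 8, level 2), c22 (id 11, level 2).
Iteration 3: rows with reply_to in {6,8,11} -> c19 (id 7, level 3).
Iteration 4: no rows with reply_to in {7}; recursion stops.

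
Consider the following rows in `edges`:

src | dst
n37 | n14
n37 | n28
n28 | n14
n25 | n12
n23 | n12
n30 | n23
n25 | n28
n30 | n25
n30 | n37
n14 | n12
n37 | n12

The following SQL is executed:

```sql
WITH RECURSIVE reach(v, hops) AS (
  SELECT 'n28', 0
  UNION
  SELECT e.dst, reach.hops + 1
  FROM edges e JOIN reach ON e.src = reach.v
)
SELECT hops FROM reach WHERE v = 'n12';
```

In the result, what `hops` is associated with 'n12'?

Base: (n28, hops=0).
Iteration 1: edges from {n28} -> (n14, hops=1).
Iteration 2: edges from {n14} -> (n12, hops=2).
Iteration 3: no outgoing edges from {n12}; recursion stops.

2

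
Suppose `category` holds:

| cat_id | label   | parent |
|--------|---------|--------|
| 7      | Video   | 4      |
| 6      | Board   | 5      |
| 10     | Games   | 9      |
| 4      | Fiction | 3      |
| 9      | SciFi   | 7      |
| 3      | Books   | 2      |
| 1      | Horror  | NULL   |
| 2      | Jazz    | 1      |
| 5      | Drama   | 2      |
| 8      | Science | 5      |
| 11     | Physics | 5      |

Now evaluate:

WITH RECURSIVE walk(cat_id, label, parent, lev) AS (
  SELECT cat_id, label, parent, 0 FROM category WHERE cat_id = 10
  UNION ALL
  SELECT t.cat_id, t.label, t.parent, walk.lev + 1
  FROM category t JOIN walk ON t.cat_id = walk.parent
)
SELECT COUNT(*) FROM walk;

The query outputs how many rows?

7

Base: cat_id=10 (Games), parent=9, lev 0.
Iteration 1: join on cat_id=9 -> SciFi (id 9, parent=7, lev 1).
Iteration 2: join on cat_id=7 -> Video (id 7, parent=4, lev 2).
Iteration 3: join on cat_id=4 -> Fiction (id 4, parent=3, lev 3).
Iteration 4: join on cat_id=3 -> Books (id 3, parent=2, lev 4).
Iteration 5: join on cat_id=2 -> Jazz (id 2, parent=1, lev 5).
Iteration 6: join on cat_id=1 -> Horror (id 1, parent=NULL, lev 6).
Iteration 7: parent is NULL; no match; recursion stops.
Total rows emitted: 7.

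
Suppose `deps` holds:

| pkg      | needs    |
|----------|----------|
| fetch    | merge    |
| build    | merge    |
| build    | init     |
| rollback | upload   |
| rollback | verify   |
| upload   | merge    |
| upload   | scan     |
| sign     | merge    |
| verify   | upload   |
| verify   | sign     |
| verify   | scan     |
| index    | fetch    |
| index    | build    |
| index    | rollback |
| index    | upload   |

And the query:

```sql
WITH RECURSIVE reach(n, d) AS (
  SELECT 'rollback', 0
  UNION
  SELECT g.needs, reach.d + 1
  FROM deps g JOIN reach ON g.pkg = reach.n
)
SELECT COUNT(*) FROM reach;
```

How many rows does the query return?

9

Base: (rollback, d=0).
Iteration 1: edges from {rollback} -> (upload, d=1), (verify, d=1).
Iteration 2: edges from {upload,verify} -> (merge, d=2), (scan, d=2), (sign, d=2), (upload, d=2). [UNION drops 1 duplicate row(s)]
Iteration 3: edges from {merge,scan,sign,upload} -> (merge, d=3), (scan, d=3). [UNION drops 1 duplicate row(s)]
Iteration 4: no outgoing edges from {merge,scan}; recursion stops.
Total rows emitted: 9.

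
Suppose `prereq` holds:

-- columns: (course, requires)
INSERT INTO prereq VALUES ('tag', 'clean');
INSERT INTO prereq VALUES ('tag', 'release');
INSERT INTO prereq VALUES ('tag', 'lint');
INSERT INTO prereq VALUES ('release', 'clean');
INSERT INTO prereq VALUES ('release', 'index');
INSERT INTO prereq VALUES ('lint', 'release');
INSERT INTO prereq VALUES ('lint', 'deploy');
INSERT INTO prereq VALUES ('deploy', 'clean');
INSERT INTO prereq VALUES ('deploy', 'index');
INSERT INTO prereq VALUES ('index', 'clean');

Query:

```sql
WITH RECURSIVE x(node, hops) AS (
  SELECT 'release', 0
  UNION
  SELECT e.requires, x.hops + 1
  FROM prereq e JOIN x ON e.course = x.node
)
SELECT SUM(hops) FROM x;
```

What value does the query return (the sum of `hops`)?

4

Base: (release, hops=0).
Iteration 1: edges from {release} -> (clean, hops=1), (index, hops=1).
Iteration 2: edges from {clean,index} -> (clean, hops=2).
Iteration 3: no outgoing edges from {clean}; recursion stops.
SUM(hops) = 0 + 1 + 1 + 2 = 4.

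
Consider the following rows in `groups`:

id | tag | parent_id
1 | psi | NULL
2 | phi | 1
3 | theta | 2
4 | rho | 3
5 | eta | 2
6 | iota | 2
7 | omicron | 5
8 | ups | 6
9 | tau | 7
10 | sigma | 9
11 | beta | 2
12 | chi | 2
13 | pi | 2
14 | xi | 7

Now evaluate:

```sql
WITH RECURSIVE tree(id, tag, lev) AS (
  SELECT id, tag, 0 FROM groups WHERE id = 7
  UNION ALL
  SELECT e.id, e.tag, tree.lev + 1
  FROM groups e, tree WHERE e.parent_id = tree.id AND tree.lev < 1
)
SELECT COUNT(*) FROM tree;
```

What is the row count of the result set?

Base: id=7 (omicron) at lev 0.
Iteration 1: rows with parent_id in {7} -> tau (id 9, lev 1), xi (id 14, lev 1).
Iteration 2: lev < 1 fails for all current rows; recursion stops.
Total rows emitted: 3.

3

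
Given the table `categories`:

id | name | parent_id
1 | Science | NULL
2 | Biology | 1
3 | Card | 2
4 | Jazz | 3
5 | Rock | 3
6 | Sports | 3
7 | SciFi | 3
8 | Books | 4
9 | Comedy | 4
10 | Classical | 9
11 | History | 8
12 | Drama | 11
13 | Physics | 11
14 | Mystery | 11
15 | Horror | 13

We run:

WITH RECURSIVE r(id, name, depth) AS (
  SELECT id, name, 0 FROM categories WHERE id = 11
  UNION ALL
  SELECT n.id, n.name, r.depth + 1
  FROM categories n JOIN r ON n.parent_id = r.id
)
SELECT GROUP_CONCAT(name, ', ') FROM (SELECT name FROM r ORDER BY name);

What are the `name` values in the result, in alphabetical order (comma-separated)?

Drama, History, Horror, Mystery, Physics

Base: id=11 (History) at depth 0.
Iteration 1: rows with parent_id in {11} -> Drama (id 12, depth 1), Physics (id 13, depth 1), Mystery (id 14, depth 1).
Iteration 2: rows with parent_id in {12,13,14} -> Horror (id 15, depth 2).
Iteration 3: no rows with parent_id in {15}; recursion stops.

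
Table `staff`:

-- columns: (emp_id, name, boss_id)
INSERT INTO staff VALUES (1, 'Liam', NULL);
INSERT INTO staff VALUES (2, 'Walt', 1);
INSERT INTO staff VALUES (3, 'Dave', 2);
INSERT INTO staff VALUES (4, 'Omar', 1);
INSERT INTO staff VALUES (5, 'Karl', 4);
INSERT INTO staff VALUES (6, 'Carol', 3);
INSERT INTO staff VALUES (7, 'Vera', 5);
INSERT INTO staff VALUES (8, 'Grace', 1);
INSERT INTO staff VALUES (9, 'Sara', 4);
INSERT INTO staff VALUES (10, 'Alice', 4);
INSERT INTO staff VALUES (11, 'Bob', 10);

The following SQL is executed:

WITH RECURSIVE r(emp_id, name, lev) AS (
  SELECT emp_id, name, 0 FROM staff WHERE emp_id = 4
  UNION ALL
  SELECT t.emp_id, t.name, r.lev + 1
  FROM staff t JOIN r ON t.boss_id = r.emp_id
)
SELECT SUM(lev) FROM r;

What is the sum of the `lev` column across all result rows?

Base: emp_id=4 (Omar) at lev 0.
Iteration 1: rows with boss_id in {4} -> Karl (id 5, lev 1), Sara (id 9, lev 1), Alice (id 10, lev 1).
Iteration 2: rows with boss_id in {5,9,10} -> Vera (id 7, lev 2), Bob (id 11, lev 2).
Iteration 3: no rows with boss_id in {7,11}; recursion stops.
SUM(lev) = 0 + 1 + 1 + 1 + 2 + 2 = 7.

7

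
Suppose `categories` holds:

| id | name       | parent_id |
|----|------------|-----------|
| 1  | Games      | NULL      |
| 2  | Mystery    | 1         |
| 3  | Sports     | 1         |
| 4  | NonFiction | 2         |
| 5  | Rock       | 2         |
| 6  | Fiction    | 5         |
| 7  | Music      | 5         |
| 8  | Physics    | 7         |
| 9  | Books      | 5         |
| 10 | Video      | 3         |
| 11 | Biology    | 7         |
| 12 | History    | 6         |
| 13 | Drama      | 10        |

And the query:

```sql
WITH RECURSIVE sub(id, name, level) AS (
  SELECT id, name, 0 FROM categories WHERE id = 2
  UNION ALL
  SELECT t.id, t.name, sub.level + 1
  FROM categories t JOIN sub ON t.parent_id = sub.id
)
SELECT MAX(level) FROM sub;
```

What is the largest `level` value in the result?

Base: id=2 (Mystery) at level 0.
Iteration 1: rows with parent_id in {2} -> NonFiction (id 4, level 1), Rock (id 5, level 1).
Iteration 2: rows with parent_id in {4,5} -> Fiction (id 6, level 2), Music (id 7, level 2), Books (id 9, level 2).
Iteration 3: rows with parent_id in {6,7,9} -> Physics (id 8, level 3), Biology (id 11, level 3), History (id 12, level 3).
Iteration 4: no rows with parent_id in {8,11,12}; recursion stops.
level values: 0, 1, 1, 2, 2, 2, 3, 3, 3; the maximum is 3.

3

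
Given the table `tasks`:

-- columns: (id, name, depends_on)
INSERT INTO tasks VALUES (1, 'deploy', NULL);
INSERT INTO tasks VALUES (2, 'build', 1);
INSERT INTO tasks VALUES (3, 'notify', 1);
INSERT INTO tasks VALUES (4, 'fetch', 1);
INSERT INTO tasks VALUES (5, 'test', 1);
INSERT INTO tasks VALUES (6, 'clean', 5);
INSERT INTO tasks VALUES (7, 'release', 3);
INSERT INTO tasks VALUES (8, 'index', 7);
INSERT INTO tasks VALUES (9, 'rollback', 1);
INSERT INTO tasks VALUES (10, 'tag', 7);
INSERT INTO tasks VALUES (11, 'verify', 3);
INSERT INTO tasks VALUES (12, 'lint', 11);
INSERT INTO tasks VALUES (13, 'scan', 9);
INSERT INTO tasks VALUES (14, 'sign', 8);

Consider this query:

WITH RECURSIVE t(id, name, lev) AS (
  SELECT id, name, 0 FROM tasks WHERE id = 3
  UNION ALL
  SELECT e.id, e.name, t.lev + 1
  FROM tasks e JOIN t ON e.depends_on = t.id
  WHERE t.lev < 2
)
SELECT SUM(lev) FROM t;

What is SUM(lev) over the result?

Base: id=3 (notify) at lev 0.
Iteration 1: rows with depends_on in {3} -> release (id 7, lev 1), verify (id 11, lev 1).
Iteration 2: rows with depends_on in {7,11} -> index (id 8, lev 2), tag (id 10, lev 2), lint (id 12, lev 2).
Iteration 3: lev < 2 fails for all current rows; recursion stops.
SUM(lev) = 0 + 1 + 1 + 2 + 2 + 2 = 8.

8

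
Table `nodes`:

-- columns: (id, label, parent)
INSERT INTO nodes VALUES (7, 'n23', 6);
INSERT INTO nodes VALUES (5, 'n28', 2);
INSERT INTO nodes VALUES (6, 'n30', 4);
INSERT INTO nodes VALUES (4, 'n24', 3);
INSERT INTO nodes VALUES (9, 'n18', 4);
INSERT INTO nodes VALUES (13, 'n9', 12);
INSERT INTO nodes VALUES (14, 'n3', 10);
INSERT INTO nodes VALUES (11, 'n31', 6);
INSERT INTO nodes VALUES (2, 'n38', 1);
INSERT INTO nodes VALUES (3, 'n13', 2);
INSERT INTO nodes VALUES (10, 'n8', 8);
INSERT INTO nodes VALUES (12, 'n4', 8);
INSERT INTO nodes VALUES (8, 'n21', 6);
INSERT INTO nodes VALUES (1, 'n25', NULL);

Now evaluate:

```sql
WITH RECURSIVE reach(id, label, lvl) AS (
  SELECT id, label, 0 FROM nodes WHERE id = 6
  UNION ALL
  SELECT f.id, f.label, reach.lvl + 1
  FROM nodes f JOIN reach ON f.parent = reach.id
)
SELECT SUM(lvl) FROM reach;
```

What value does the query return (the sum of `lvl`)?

13

Base: id=6 (n30) at lvl 0.
Iteration 1: rows with parent in {6} -> n23 (id 7, lvl 1), n21 (id 8, lvl 1), n31 (id 11, lvl 1).
Iteration 2: rows with parent in {7,8,11} -> n8 (id 10, lvl 2), n4 (id 12, lvl 2).
Iteration 3: rows with parent in {10,12} -> n9 (id 13, lvl 3), n3 (id 14, lvl 3).
Iteration 4: no rows with parent in {13,14}; recursion stops.
SUM(lvl) = 0 + 1 + 1 + 1 + 2 + 2 + 3 + 3 = 13.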